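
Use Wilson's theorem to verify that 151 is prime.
(150)! mod 151 = 150. Since this equals -1 mod 151, Wilson confirms 151 is prime.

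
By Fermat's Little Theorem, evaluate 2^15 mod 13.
By Fermat: 2^{12} ≡ 1 (mod 13). So 2^{15} = 2^{12} · 2^{3} ≡ 2^{3} ≡ 8 (mod 13)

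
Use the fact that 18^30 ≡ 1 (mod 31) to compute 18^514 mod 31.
By Fermat: 18^{30} ≡ 1 (mod 31). 514 ≡ 4 (mod 30). So 18^{514} ≡ 18^{4} ≡ 10 (mod 31)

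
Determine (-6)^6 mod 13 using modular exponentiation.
By repeated squaring mod 13: (-6)^{1}≡7, (-6)^{2}≡10, (-6)^{4}≡9. Then (-6)^{6} = (-6)^{4+2} ≡ 9 × 10 ≡ 12 mod 13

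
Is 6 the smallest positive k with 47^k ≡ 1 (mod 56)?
Powers of 47 mod 56: 47^1≡47, 47^2≡25, 47^3≡55, 47^4≡9, 47^5≡31, 47^6≡1. First k with 47^k≡1 is k=6. Yes, ord_56(47) = 6.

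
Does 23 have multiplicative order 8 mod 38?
Powers of 23 mod 38: 23^1≡23, 23^2≡35, 23^3≡7, 23^4≡9, 23^5≡17, 23^6≡11, 23^7≡25, 23^8≡5, 23^9≡1. 23^8≡5≢1, so ord ≠ 8. No, the actual order is 9.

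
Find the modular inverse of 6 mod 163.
Since 163 is prime, by Fermat 6^(-1) ≡ 6^{161} ≡ 136 mod 163. Verify: 6 × 136 = 816 ≡ 1 mod 163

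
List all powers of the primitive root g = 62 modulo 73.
62^1, 62^2, ..., 62^{72} mod 73: [62, 48, 56, 41, 60, 70, 33, 2, 51, 23, 39, 9, 47, 67, 66, 4, 29, 46, 5, 18, 21, 61, 59, 8, 58, 19, 10, 36, 42, 49, 45, 16, 43, 38, 20, 72, 11, 25, 17, 32, 13, 3, 40, 71, 22, 50, 34, 64, 26, 6, 7, 69, 44, 27, 68, 55, 52, 12, 14, 65, 15, 54, 63, 37, 31, 24, 28, 57, 30, 35, 53, 1]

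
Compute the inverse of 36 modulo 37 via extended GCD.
Extended GCD: 36(-1) + 37(1) = 1. So 36^(-1) ≡ -1 ≡ 36 (mod 37). Verify: 36 × 36 = 1296 ≡ 1 (mod 37)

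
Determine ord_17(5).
Powers of 5 mod 17: 5^1≡5, 5^2≡8, 5^3≡6, 5^4≡13, 5^5≡14, 5^6≡2, 5^7≡10, 5^8≡16, 5^9≡12, 5^10≡9, 5^11≡11, 5^12≡4, 5^13≡3, 5^14≡15, 5^15≡7, 5^16≡1. Order = 16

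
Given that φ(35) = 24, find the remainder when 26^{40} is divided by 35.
By Euler: 26^{24} ≡ 1 mod 35 since gcd(26, 35) = 1. 40 = 1×24 + 16. So 26^{40} ≡ 26^{16} ≡ 16 mod 35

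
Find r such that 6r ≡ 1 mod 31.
Since 31 is prime, by Fermat 6^(-1) ≡ 6^{29} ≡ 26 mod 31. Verify: 6 × 26 = 156 ≡ 1 mod 31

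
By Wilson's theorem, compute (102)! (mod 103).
By Wilson's theorem, (102)! ≡ -1 ≡ 102 (mod 103)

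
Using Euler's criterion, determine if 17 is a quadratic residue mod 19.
By Euler's criterion: 17^{9} ≡ 1 mod 19. Since this equals 1, 17 is a QR.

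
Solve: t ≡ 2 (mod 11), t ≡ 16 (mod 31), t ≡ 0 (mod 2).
M = 11 × 31 × 2 = 682. M₁ = 62, y₁ ≡ 8 (mod 11). M₂ = 22, y₂ ≡ 24 (mod 31). M₃ = 341, y₃ ≡ 1 (mod 2). t = 2×62×8 + 16×22×24 + 0×341×1 ≡ 574 (mod 682)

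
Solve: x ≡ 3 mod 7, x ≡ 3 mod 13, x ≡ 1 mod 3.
M = 7 × 13 × 3 = 273. M₁ = 39, y₁ ≡ 2 mod 7. M₂ = 21, y₂ ≡ 5 mod 13. M₃ = 91, y₃ ≡ 1 mod 3. x = 3×39×2 + 3×21×5 + 1×91×1 ≡ 94 mod 273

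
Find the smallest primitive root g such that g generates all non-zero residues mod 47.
g = 5. For each prime q|46: 5^{23}≡46, 5^{2}≡25, none ≡ 1, so ord_47(5) = 46 and 5 is a primitive root.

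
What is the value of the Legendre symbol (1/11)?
(1/11) = 1^{5} mod 11 = 1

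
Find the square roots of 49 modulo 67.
The square roots of 49 mod 67 are 60 and 7. Verify: 60² = 3600 ≡ 49 (mod 67)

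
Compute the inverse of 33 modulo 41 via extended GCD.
Extended GCD: 33(5) + 41(-4) = 1. So 33^(-1) ≡ 5 (mod 41). Verify: 33 × 5 = 165 ≡ 1 (mod 41)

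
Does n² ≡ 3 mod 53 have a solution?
By Euler's criterion: 3^{26} ≡ 52 mod 53. Since this equals -1 (≡ 52), 3 is not a QR.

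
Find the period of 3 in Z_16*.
Powers of 3 mod 16: 3^1≡3, 3^2≡9, 3^3≡11, 3^4≡1. ord_16(3) = 4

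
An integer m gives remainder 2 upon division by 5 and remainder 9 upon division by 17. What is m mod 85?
M = 5 × 17 = 85. M₁ = 17, y₁ ≡ 3 mod 5. M₂ = 5, y₂ ≡ 7 mod 17. m = 2×17×3 + 9×5×7 ≡ 77 mod 85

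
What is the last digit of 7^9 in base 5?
Using Fermat: 7^{4} ≡ 1 (mod 5). 9 ≡ 1 (mod 4). So 7^{9} ≡ 7^{1} ≡ 2 (mod 5)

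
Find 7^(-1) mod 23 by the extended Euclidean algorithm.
Extended GCD: 7(10) + 23(-3) = 1. So 7^(-1) ≡ 10 mod 23. Verify: 7 × 10 = 70 ≡ 1 mod 23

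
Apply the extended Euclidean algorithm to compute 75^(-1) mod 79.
Extended GCD: 75(-20) + 79(19) = 1. So 75^(-1) ≡ -20 ≡ 59 mod 79. Verify: 75 × 59 = 4425 ≡ 1 mod 79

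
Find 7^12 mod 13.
Using Fermat: 7^{12} ≡ 1 mod 13. 12 ≡ 0 mod 12. So 7^{12} ≡ 7^{0} ≡ 1 mod 13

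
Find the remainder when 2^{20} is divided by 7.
By Fermat: 2^{6} ≡ 1 mod 7. 20 = 3×6 + 2. So 2^{20} ≡ 2^{2} ≡ 4 mod 7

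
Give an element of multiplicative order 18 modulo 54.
5 has order 18 mod 54 since 5^{18} ≡ 1 mod 54 and no smaller power works.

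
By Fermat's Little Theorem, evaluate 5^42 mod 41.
By Fermat: 5^{40} ≡ 1 (mod 41). So 5^{42} = 5^{40} · 5^{2} ≡ 5^{2} ≡ 25 (mod 41)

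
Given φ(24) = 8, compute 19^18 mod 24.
By Euler: 19^{8} ≡ 1 mod 24 since gcd(19, 24) = 1. 18 = 2×8 + 2. So 19^{18} ≡ 19^{2} ≡ 1 mod 24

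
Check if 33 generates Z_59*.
ord_59(33) divides 58. For each prime q|58: 33^{29}≡58, 33^{2}≡27, none ≡ 1. So 33 has order 58 and is a primitive root mod 59.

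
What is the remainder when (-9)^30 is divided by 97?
By repeated squaring mod 97: (-9)^{1}≡88, (-9)^{2}≡81, (-9)^{4}≡62, (-9)^{8}≡61, (-9)^{16}≡35. Then (-9)^{30} = (-9)^{16+8+4+2} ≡ 35 × 61 × 62 × 81 ≡ 75 mod 97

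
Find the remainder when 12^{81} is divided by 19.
By Fermat: 12^{18} ≡ 1 mod 19. 81 = 4×18 + 9. So 12^{81} ≡ 12^{9} ≡ 18 mod 19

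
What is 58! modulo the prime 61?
(60)! = (58)! × (59) × (60) ≡ -1 (mod 61). So (58)! ≡ -1 × [(60)(59)]^(-1) ≡ 30 (mod 61)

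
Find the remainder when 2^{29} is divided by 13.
By Fermat: 2^{12} ≡ 1 mod 13. 29 = 2×12 + 5. So 2^{29} ≡ 2^{5} ≡ 6 mod 13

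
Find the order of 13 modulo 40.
Powers of 13 mod 40: 13^1≡13, 13^2≡9, 13^3≡37, 13^4≡1. Order = 4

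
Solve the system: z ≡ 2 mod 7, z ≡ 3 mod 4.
M = 7 × 4 = 28. M₁ = 4, y₁ ≡ 2 mod 7. M₂ = 7, y₂ ≡ 3 mod 4. z = 2×4×2 + 3×7×3 ≡ 23 mod 28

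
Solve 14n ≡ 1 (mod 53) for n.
Since 53 is prime, by Fermat 14^(-1) ≡ 14^{51} ≡ 19 (mod 53). Verify: 14 × 19 = 266 ≡ 1 (mod 53)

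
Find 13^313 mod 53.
Using Fermat: 13^{52} ≡ 1 mod 53. 313 ≡ 1 mod 52. So 13^{313} ≡ 13^{1} ≡ 13 mod 53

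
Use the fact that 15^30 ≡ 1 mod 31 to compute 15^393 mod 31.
By Fermat: 15^{30} ≡ 1 mod 31. 393 ≡ 3 mod 30. So 15^{393} ≡ 15^{3} ≡ 27 mod 31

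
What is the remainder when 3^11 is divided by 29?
By repeated squaring mod 29: 3^{1}≡3, 3^{2}≡9, 3^{4}≡23, 3^{8}≡7. Then 3^{11} = 3^{8+2+1} ≡ 7 × 9 × 3 ≡ 15 mod 29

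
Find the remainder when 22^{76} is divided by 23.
By Fermat: 22^{22} ≡ 1 mod 23. 76 = 3×22 + 10. So 22^{76} ≡ 22^{10} ≡ 1 mod 23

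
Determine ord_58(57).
Powers of 57 mod 58: 57^1≡57, 57^2≡1. Order = 2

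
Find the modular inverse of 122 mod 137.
Since 137 is prime, by Fermat 122^(-1) ≡ 122^{135} ≡ 73 mod 137. Verify: 122 × 73 = 8906 ≡ 1 mod 137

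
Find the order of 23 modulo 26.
Powers of 23 mod 26: 23^1≡23, 23^2≡9, 23^3≡25, 23^4≡3, 23^5≡17, 23^6≡1. So the order of 23 is 6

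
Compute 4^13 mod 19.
By repeated squaring (mod 19): 4^{1}≡4, 4^{2}≡16, 4^{4}≡9, 4^{8}≡5. Then 4^{13} = 4^{8+4+1} ≡ 5 × 9 × 4 ≡ 9 (mod 19)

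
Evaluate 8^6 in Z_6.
By repeated squaring (mod 6): 8^{1}≡2, 8^{2}≡4, 8^{4}≡4. Then 8^{6} = 8^{4+2} ≡ 4 × 4 ≡ 4 (mod 6)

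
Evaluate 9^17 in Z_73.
By repeated squaring (mod 73): 9^{1}≡9, 9^{2}≡8, 9^{4}≡64, 9^{8}≡8, 9^{16}≡64. Then 9^{17} = 9^{16+1} ≡ 64 × 9 ≡ 65 (mod 73)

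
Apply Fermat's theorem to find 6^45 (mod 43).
By Fermat: 6^{42} ≡ 1 (mod 43). So 6^{45} = 6^{42} · 6^{3} ≡ 6^{3} ≡ 1 (mod 43)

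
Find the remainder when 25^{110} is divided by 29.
By Fermat: 25^{28} ≡ 1 (mod 29). 110 = 3×28 + 26. So 25^{110} ≡ 25^{26} ≡ 20 (mod 29)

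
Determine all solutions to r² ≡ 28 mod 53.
The square roots of 28 mod 53 are 44 and 9. Verify: 44² = 1936 ≡ 28 mod 53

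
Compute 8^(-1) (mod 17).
Since 17 is prime, by Fermat 8^(-1) ≡ 8^{15} ≡ 15 (mod 17). Verify: 8 × 15 = 120 ≡ 1 (mod 17)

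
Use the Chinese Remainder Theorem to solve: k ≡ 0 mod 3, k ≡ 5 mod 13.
M = 3 × 13 = 39. M₁ = 13, y₁ ≡ 1 mod 3. M₂ = 3, y₂ ≡ 9 mod 13. k = 0×13×1 + 5×3×9 ≡ 18 mod 39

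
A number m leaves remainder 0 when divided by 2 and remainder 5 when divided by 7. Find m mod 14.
M = 2 × 7 = 14. M₁ = 7, y₁ ≡ 1 mod 2. M₂ = 2, y₂ ≡ 4 mod 7. m = 0×7×1 + 5×2×4 ≡ 12 mod 14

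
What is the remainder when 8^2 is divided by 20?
8^{2} = 64 ≡ 4 (mod 20)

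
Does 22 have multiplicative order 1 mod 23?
Powers of 22 mod 23: 22^1≡22, 22^2≡1. 22^1≡22≢1, so ord ≠ 1. No, the actual order is 2.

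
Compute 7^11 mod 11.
Using Fermat: 7^{10} ≡ 1 (mod 11). 11 ≡ 1 (mod 10). So 7^{11} ≡ 7^{1} ≡ 7 (mod 11)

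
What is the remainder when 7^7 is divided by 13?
By repeated squaring mod 13: 7^{1}≡7, 7^{2}≡10, 7^{4}≡9. Then 7^{7} = 7^{4+2+1} ≡ 9 × 10 × 7 ≡ 6 mod 13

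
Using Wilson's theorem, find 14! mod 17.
(16)! = (14)! × (15) × (16) ≡ -1 (mod 17). So (14)! ≡ -1 × [(16)(15)]^(-1) ≡ 8 (mod 17)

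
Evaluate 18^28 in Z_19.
Using Fermat: 18^{18} ≡ 1 (mod 19). 28 ≡ 10 (mod 18). So 18^{28} ≡ 18^{10} ≡ 1 (mod 19)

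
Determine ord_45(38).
Powers of 38 mod 45: 38^1≡38, 38^2≡4, 38^3≡17, 38^4≡16, 38^5≡23, 38^6≡19, 38^7≡2, 38^8≡31, 38^9≡8, 38^10≡34, 38^11≡32, 38^12≡1. So the order of 38 is 12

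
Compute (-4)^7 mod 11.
By repeated squaring mod 11: (-4)^{1}≡7, (-4)^{2}≡5, (-4)^{4}≡3. Then (-4)^{7} = (-4)^{4+2+1} ≡ 3 × 5 × 7 ≡ 6 mod 11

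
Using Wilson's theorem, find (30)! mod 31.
By Wilson's theorem, (30)! ≡ -1 ≡ 30 mod 31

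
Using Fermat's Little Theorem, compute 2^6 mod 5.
By Fermat: 2^{4} ≡ 1 mod 5. So 2^{6} = 2^{4} · 2^{2} ≡ 2^{2} ≡ 4 mod 5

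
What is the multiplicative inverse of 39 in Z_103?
Since 103 is prime, by Fermat 39^(-1) ≡ 39^{101} ≡ 37 (mod 103). Verify: 39 × 37 = 1443 ≡ 1 (mod 103)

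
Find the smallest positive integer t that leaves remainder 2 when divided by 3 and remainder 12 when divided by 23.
M = 3 × 23 = 69. M₁ = 23, y₁ ≡ 2 (mod 3). M₂ = 3, y₂ ≡ 8 (mod 23). t = 2×23×2 + 12×3×8 ≡ 35 (mod 69)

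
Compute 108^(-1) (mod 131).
Since 131 is prime, by Fermat 108^(-1) ≡ 108^{129} ≡ 74 (mod 131). Verify: 108 × 74 = 7992 ≡ 1 (mod 131)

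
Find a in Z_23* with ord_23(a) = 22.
5 has order 22 mod 23 since 5^{22} ≡ 1 (mod 23) and no smaller power works.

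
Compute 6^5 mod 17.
By repeated squaring (mod 17): 6^{1}≡6, 6^{2}≡2, 6^{4}≡4. Then 6^{5} = 6^{4+1} ≡ 4 × 6 ≡ 7 (mod 17)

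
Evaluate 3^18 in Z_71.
By repeated squaring mod 71: 3^{1}≡3, 3^{2}≡9, 3^{4}≡10, 3^{8}≡29, 3^{16}≡60. Then 3^{18} = 3^{16+2} ≡ 60 × 9 ≡ 43 mod 71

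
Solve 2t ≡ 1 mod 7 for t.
Since 7 is prime, by Fermat 2^(-1) ≡ 2^{5} ≡ 4 mod 7. Verify: 2 × 4 = 8 ≡ 1 mod 7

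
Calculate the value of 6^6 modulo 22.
By repeated squaring mod 22: 6^{1}≡6, 6^{2}≡14, 6^{4}≡20. Then 6^{6} = 6^{4+2} ≡ 20 × 14 ≡ 16 mod 22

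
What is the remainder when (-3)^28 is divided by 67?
By repeated squaring mod 67: (-3)^{1}≡64, (-3)^{2}≡9, (-3)^{4}≡14, (-3)^{8}≡62, (-3)^{16}≡25. Then (-3)^{28} = (-3)^{16+8+4} ≡ 25 × 62 × 14 ≡ 59 mod 67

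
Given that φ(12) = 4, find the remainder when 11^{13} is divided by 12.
By Euler: 11^{4} ≡ 1 mod 12 since gcd(11, 12) = 1. 13 = 3×4 + 1. So 11^{13} ≡ 11^{1} ≡ 11 mod 12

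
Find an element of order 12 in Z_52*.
7 has order 12 mod 52 since 7^{12} ≡ 1 (mod 52) and no smaller power works.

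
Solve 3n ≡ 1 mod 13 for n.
Since 13 is prime, by Fermat 3^(-1) ≡ 3^{11} ≡ 9 mod 13. Verify: 3 × 9 = 27 ≡ 1 mod 13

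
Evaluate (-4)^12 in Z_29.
By repeated squaring (mod 29): (-4)^{1}≡25, (-4)^{2}≡16, (-4)^{4}≡24, (-4)^{8}≡25. Then (-4)^{12} = (-4)^{8+4} ≡ 25 × 24 ≡ 20 (mod 29)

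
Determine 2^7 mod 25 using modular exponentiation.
By repeated squaring mod 25: 2^{1}≡2, 2^{2}≡4, 2^{4}≡16. Then 2^{7} = 2^{4+2+1} ≡ 16 × 4 × 2 ≡ 3 mod 25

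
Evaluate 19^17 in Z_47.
By repeated squaring (mod 47): 19^{1}≡19, 19^{2}≡32, 19^{4}≡37, 19^{8}≡6, 19^{16}≡36. Then 19^{17} = 19^{16+1} ≡ 36 × 19 ≡ 26 (mod 47)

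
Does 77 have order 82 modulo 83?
77^{41} ≡ 1 (mod 83) and 41 < 82, so ord_83(77) = 41 ≠ 82 and 77 is not a primitive root.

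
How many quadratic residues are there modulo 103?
The squaring map on Z_103* is 2-to-1, so there are (102)/2 = 51 QRs.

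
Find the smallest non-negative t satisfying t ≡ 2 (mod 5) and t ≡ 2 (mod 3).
M = 5 × 3 = 15. M₁ = 3, y₁ ≡ 2 (mod 5). M₂ = 5, y₂ ≡ 2 (mod 3). t = 2×3×2 + 2×5×2 ≡ 2 (mod 15)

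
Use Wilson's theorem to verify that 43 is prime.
(42)! mod 43 = 42. Since this equals -1 mod 43, Wilson confirms 43 is prime.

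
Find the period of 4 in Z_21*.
Powers of 4 mod 21: 4^1≡4, 4^2≡16, 4^3≡1. So the order of 4 is 3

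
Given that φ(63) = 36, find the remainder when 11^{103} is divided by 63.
By Euler: 11^{36} ≡ 1 (mod 63) since gcd(11, 63) = 1. 103 = 2×36 + 31. So 11^{103} ≡ 11^{31} ≡ 11 (mod 63)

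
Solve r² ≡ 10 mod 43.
The square roots of 10 mod 43 are 15 and 28. Verify: 15² = 225 ≡ 10 mod 43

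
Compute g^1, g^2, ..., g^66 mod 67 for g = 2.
2^1, 2^2, ..., 2^{66} mod 67: [2, 4, 8, 16, 32, 64, 61, 55, 43, 19, 38, 9, 18, 36, 5, 10, 20, 40, 13, 26, 52, 37, 7, 14, 28, 56, 45, 23, 46, 25, 50, 33, 66, 65, 63, 59, 51, 35, 3, 6, 12, 24, 48, 29, 58, 49, 31, 62, 57, 47, 27, 54, 41, 15, 30, 60, 53, 39, 11, 22, 44, 21, 42, 17, 34, 1]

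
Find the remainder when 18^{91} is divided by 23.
By Fermat: 18^{22} ≡ 1 mod 23. 91 = 4×22 + 3. So 18^{91} ≡ 18^{3} ≡ 13 mod 23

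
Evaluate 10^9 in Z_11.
By repeated squaring (mod 11): 10^{1}≡10, 10^{2}≡1, 10^{4}≡1, 10^{8}≡1. Then 10^{9} = 10^{8+1} ≡ 1 × 10 ≡ 10 (mod 11)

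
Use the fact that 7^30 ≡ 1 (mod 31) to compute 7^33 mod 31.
By Fermat: 7^{30} ≡ 1 (mod 31). So 7^{33} = 7^{30} · 7^{3} ≡ 7^{3} ≡ 2 (mod 31)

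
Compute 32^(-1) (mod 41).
Since 41 is prime, by Fermat 32^(-1) ≡ 32^{39} ≡ 9 (mod 41). Verify: 32 × 9 = 288 ≡ 1 (mod 41)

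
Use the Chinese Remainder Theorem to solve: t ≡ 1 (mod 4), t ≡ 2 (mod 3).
M = 4 × 3 = 12. M₁ = 3, y₁ ≡ 3 (mod 4). M₂ = 4, y₂ ≡ 1 (mod 3). t = 1×3×3 + 2×4×1 ≡ 5 (mod 12)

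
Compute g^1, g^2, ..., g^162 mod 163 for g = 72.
72^1, 72^2, ..., 72^{162} mod 163: [72, 131, 141, 46, 52, 158, 129, 160, 110, 96, 66, 25, 7, 15, 102, 9, 159, 38, 128, 88, 142, 118, 20, 136, 12, 49, 105, 62, 63, 135, 103, 81, 127, 16, 11, 140, 137, 84, 17, 83, 108, 115, 130, 69, 78, 74, 112, 77, 2, 144, 99, 119, 92, 104, 153, 95, 157, 57, 29, 132, 50, 14, 30, 41, 18, 155, 76, 93, 13, 121, 73, 40, 109, 24, 98, 47, 124, 126, 107, 43, 162, 91, 32, 22, 117, 111, 5, 34, 3, 53, 67, 97, 138, 156, 148, 61, 154, 4, 125, 35, 75, 21, 45, 143, 27, 151, 114, 58, 101, 100, 28, 60, 82, 36, 147, 152, 23, 26, 79, 146, 80, 55, 48, 33, 94, 85, 89, 51, 86, 161, 19, 64, 44, 71, 59, 10, 68, 6, 106, 134, 31, 113, 149, 133, 122, 145, 8, 87, 70, 150, 42, 90, 123, 54, 139, 65, 116, 39, 37, 56, 120, 1]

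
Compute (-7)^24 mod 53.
By repeated squaring (mod 53): (-7)^{1}≡46, (-7)^{2}≡49, (-7)^{4}≡16, (-7)^{8}≡44, (-7)^{16}≡28. Then (-7)^{24} = (-7)^{16+8} ≡ 28 × 44 ≡ 13 (mod 53)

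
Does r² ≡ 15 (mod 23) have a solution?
By Euler's criterion: 15^{11} ≡ 22 (mod 23). Since this equals -1 (≡ 22), 15 is not a QR.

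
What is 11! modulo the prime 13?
(12)! = (11)! × (12) ≡ -1 (mod 13). So (11)! ≡ -1 × (12)^(-1) ≡ (-1)×(-1) = 1 (mod 13)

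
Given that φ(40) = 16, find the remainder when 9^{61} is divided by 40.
By Euler: 9^{16} ≡ 1 (mod 40) since gcd(9, 40) = 1. 61 = 3×16 + 13. So 9^{61} ≡ 9^{13} ≡ 9 (mod 40)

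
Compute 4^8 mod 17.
By repeated squaring (mod 17): 4^{1}≡4, 4^{2}≡16, 4^{4}≡1, 4^{8}≡1. So 4^{8} ≡ 1 (mod 17)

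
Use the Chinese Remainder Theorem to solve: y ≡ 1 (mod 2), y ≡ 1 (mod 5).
M = 2 × 5 = 10. M₁ = 5, y₁ ≡ 1 (mod 2). M₂ = 2, y₂ ≡ 3 (mod 5). y = 1×5×1 + 1×2×3 ≡ 1 (mod 10)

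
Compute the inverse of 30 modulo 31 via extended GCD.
Extended GCD: 30(-1) + 31(1) = 1. So 30^(-1) ≡ -1 ≡ 30 mod 31. Verify: 30 × 30 = 900 ≡ 1 mod 31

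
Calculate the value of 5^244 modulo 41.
Using Fermat: 5^{40} ≡ 1 mod 41. 244 ≡ 4 mod 40. So 5^{244} ≡ 5^{4} ≡ 10 mod 41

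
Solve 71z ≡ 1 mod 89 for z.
Since 89 is prime, by Fermat 71^(-1) ≡ 71^{87} ≡ 84 mod 89. Verify: 71 × 84 = 5964 ≡ 1 mod 89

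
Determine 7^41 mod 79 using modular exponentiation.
By repeated squaring mod 79: 7^{1}≡7, 7^{2}≡49, 7^{4}≡31, 7^{8}≡13, 7^{16}≡11, 7^{32}≡42. Then 7^{41} = 7^{32+8+1} ≡ 42 × 13 × 7 ≡ 30 mod 79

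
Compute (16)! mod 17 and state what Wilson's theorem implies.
(16)! mod 17 = 16. Since this equals -1 mod 17, Wilson confirms 17 is prime.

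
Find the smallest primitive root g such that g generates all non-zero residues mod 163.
g = 2. Powers: [2, 4, 8, 16, 32, 64, ...] generates all 162 non-zero residues.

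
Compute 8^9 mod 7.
Using Fermat: 8^{6} ≡ 1 (mod 7). 9 ≡ 3 (mod 6). So 8^{9} ≡ 8^{3} ≡ 1 (mod 7)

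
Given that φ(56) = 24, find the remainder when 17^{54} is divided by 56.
By Euler: 17^{24} ≡ 1 mod 56 since gcd(17, 56) = 1. 54 = 2×24 + 6. So 17^{54} ≡ 17^{6} ≡ 1 mod 56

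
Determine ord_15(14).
Powers of 14 mod 15: 14^1≡14, 14^2≡1. Order = 2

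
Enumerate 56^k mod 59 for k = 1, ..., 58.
56^1, 56^2, ..., 56^{58} mod 59: [56, 9, 32, 22, 52, 21, 55, 12, 23, 49, 30, 28, 34, 16, 11, 26, 40, 57, 6, 41, 54, 15, 14, 17, 8, 35, 13, 20, 58, 3, 50, 27, 37, 7, 38, 4, 47, 36, 10, 29, 31, 25, 43, 48, 33, 19, 2, 53, 18, 5, 44, 45, 42, 51, 24, 46, 39, 1]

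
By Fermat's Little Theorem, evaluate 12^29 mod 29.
By Fermat: 12^{28} ≡ 1 mod 29. So 12^{29} = 12^{28} · 12^{1} ≡ 12^{1} ≡ 12 mod 29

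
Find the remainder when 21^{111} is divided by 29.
By Fermat: 21^{28} ≡ 1 (mod 29). 111 = 3×28 + 27. So 21^{111} ≡ 21^{27} ≡ 18 (mod 29)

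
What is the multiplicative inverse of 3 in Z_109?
Since 109 is prime, by Fermat 3^(-1) ≡ 3^{107} ≡ 73 mod 109. Verify: 3 × 73 = 219 ≡ 1 mod 109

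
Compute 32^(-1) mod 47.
Since 47 is prime, by Fermat 32^(-1) ≡ 32^{45} ≡ 25 mod 47. Verify: 32 × 25 = 800 ≡ 1 mod 47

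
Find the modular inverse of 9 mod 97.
Since 97 is prime, by Fermat 9^(-1) ≡ 9^{95} ≡ 54 (mod 97). Verify: 9 × 54 = 486 ≡ 1 (mod 97)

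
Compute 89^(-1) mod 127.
Since 127 is prime, by Fermat 89^(-1) ≡ 89^{125} ≡ 10 mod 127. Verify: 89 × 10 = 890 ≡ 1 mod 127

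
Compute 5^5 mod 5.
By repeated squaring mod 5: 5^{1}≡0, 5^{2}≡0, 5^{4}≡0. Then 5^{5} = 5^{4+1} ≡ 0 × 0 ≡ 0 mod 5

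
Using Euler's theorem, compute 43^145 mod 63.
By Euler: 43^{36} ≡ 1 (mod 63) since gcd(43, 63) = 1. 145 = 4×36 + 1. So 43^{145} ≡ 43^{1} ≡ 43 (mod 63)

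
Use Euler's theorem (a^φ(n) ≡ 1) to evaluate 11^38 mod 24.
By Euler: 11^{8} ≡ 1 mod 24 since gcd(11, 24) = 1. 38 = 4×8 + 6. So 11^{38} ≡ 11^{6} ≡ 1 mod 24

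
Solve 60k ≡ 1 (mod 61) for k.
Since 61 is prime, by Fermat 60^(-1) ≡ 60^{59} ≡ 60 (mod 61). Verify: 60 × 60 = 3600 ≡ 1 (mod 61)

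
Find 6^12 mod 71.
By repeated squaring mod 71: 6^{1}≡6, 6^{2}≡36, 6^{4}≡18, 6^{8}≡40. Then 6^{12} = 6^{8+4} ≡ 40 × 18 ≡ 10 mod 71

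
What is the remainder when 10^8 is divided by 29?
By repeated squaring mod 29: 10^{1}≡10, 10^{2}≡13, 10^{4}≡24, 10^{8}≡25. So 10^{8} ≡ 25 mod 29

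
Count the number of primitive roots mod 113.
A prime p has φ(p-1) primitive roots; here φ(112) = 48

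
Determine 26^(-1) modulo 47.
Since 47 is prime, by Fermat 26^(-1) ≡ 26^{45} ≡ 38 (mod 47). Verify: 26 × 38 = 988 ≡ 1 (mod 47)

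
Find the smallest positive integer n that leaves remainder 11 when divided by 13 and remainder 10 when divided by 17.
M = 13 × 17 = 221. M₁ = 17, y₁ ≡ 10 mod 13. M₂ = 13, y₂ ≡ 4 mod 17. n = 11×17×10 + 10×13×4 ≡ 180 mod 221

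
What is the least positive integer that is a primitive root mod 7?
g = 3. For each prime q|6: 3^{3}≡6, 3^{2}≡2, none ≡ 1, so ord_7(3) = 6 and 3 is a primitive root.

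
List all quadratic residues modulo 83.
Quadratic residues modulo 83: {1, 3, 4, 7, 9, 10, 11, 12, 16, 17, 21, 23, 25, 26, 27, 28, 29, 30, 31, 33, 36, 37, 38, 40, 41, 44, 48, 49, 51, 59, 61, 63, 64, 65, 68, 69, 70, 75, 77, 78, 81}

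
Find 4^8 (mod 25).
By repeated squaring (mod 25): 4^{1}≡4, 4^{2}≡16, 4^{4}≡6, 4^{8}≡11. So 4^{8} ≡ 11 (mod 25)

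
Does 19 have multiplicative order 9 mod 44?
Powers of 19 mod 44: 19^1≡19, 19^2≡9, 19^3≡39, 19^4≡37, 19^5≡43, 19^6≡25, 19^7≡35, 19^8≡5, 19^9≡7, 19^10≡1. 19^9≡7≢1, so ord ≠ 9. No, the actual order is 10.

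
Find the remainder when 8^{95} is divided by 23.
By Fermat: 8^{22} ≡ 1 (mod 23). 95 = 4×22 + 7. So 8^{95} ≡ 8^{7} ≡ 12 (mod 23)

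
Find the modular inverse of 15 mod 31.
Since 31 is prime, by Fermat 15^(-1) ≡ 15^{29} ≡ 29 mod 31. Verify: 15 × 29 = 435 ≡ 1 mod 31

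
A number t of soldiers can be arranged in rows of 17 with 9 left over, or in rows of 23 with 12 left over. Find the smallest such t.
M = 17 × 23 = 391. M₁ = 23, y₁ ≡ 3 (mod 17). M₂ = 17, y₂ ≡ 19 (mod 23). t = 9×23×3 + 12×17×19 ≡ 196 (mod 391)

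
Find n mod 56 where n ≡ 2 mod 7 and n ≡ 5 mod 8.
M = 7 × 8 = 56. M₁ = 8, y₁ ≡ 1 mod 7. M₂ = 7, y₂ ≡ 7 mod 8. n = 2×8×1 + 5×7×7 ≡ 37 mod 56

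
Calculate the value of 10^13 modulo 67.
By repeated squaring mod 67: 10^{1}≡10, 10^{2}≡33, 10^{4}≡17, 10^{8}≡21. Then 10^{13} = 10^{8+4+1} ≡ 21 × 17 × 10 ≡ 19 mod 67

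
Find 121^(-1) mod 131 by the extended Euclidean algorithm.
Extended GCD: 121(13) + 131(-12) = 1. So 121^(-1) ≡ 13 mod 131. Verify: 121 × 13 = 1573 ≡ 1 mod 131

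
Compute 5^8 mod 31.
By repeated squaring (mod 31): 5^{1}≡5, 5^{2}≡25, 5^{4}≡5, 5^{8}≡25. So 5^{8} ≡ 25 (mod 31)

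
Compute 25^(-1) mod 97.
Since 97 is prime, by Fermat 25^(-1) ≡ 25^{95} ≡ 66 mod 97. Verify: 25 × 66 = 1650 ≡ 1 mod 97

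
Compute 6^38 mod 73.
By repeated squaring (mod 73): 6^{1}≡6, 6^{2}≡36, 6^{4}≡55, 6^{8}≡32, 6^{16}≡2, 6^{32}≡4. Then 6^{38} = 6^{32+4+2} ≡ 4 × 55 × 36 ≡ 36 (mod 73)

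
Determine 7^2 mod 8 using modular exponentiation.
7^{2} = 49 ≡ 1 (mod 8)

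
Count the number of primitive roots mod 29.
There are φ(29-1) = φ(28) = 12 primitive roots modulo 29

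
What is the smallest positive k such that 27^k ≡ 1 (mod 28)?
Powers of 27 mod 28: 27^1≡27, 27^2≡1. Order = 2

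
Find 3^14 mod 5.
Using Fermat: 3^{4} ≡ 1 mod 5. 14 ≡ 2 mod 4. So 3^{14} ≡ 3^{2} ≡ 4 mod 5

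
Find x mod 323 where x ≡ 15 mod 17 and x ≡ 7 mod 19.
M = 17 × 19 = 323. M₁ = 19, y₁ ≡ 9 mod 17. M₂ = 17, y₂ ≡ 9 mod 19. x = 15×19×9 + 7×17×9 ≡ 83 mod 323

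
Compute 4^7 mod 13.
By repeated squaring (mod 13): 4^{1}≡4, 4^{2}≡3, 4^{4}≡9. Then 4^{7} = 4^{4+2+1} ≡ 9 × 3 × 4 ≡ 4 (mod 13)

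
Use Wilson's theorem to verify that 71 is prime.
(70)! mod 71 = 70. Since this equals -1 (mod 71), Wilson confirms 71 is prime.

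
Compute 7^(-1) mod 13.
Since 13 is prime, by Fermat 7^(-1) ≡ 7^{11} ≡ 2 mod 13. Verify: 7 × 2 = 14 ≡ 1 mod 13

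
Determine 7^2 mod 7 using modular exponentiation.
7^{2} = 49 ≡ 0 (mod 7)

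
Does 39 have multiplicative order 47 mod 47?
Powers of 39 mod 47: 39^1≡39, 39^2≡17, 39^3≡5, 39^4≡7, 39^5≡38, 39^6≡25, 39^7≡35, 39^8≡2, 39^9≡31, 39^10≡34, 39^11≡10, 39^12≡14, 39^13≡29, 39^14≡3, 39^15≡23, 39^16≡4, 39^17≡15, 39^18≡21, 39^19≡20, 39^20≡28, 39^21≡11, 39^22≡6, 39^23≡46, 39^24≡8, 39^25≡30, 39^26≡42, 39^27≡40, 39^28≡9, 39^29≡22, 39^30≡12, 39^31≡45, 39^32≡16, 39^33≡13, 39^34≡37, 39^35≡33, 39^36≡18, 39^37≡44, 39^38≡24, 39^39≡43, 39^40≡32, 39^41≡26, 39^42≡27, 39^43≡19, 39^44≡36, 39^45≡41, 39^46≡1. Already 39^46≡1, so the order is 46 < 47. No, the actual order is 46.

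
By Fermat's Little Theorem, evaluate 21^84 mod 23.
By Fermat: 21^{22} ≡ 1 mod 23. 84 = 3×22 + 18. So 21^{84} ≡ 21^{18} ≡ 13 mod 23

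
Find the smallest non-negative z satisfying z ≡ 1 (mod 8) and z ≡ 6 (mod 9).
M = 8 × 9 = 72. M₁ = 9, y₁ ≡ 1 (mod 8). M₂ = 8, y₂ ≡ 8 (mod 9). z = 1×9×1 + 6×8×8 ≡ 33 (mod 72)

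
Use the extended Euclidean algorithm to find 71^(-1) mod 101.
Extended GCD: 71(37) + 101(-26) = 1. So 71^(-1) ≡ 37 mod 101. Verify: 71 × 37 = 2627 ≡ 1 mod 101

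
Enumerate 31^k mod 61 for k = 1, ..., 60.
31^1, 31^2, ..., 31^{60} mod 61: [31, 46, 23, 42, 21, 41, 51, 56, 28, 14, 7, 34, 17, 39, 50, 25, 43, 52, 26, 13, 37, 49, 55, 58, 29, 45, 53, 57, 59, 60, 30, 15, 38, 19, 40, 20, 10, 5, 33, 47, 54, 27, 44, 22, 11, 36, 18, 9, 35, 48, 24, 12, 6, 3, 32, 16, 8, 4, 2, 1]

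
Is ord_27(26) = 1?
Powers of 26 mod 27: 26^1≡26, 26^2≡1. 26^1≡26≢1, so ord ≠ 1. No, the actual order is 2.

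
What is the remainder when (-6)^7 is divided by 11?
By repeated squaring (mod 11): (-6)^{1}≡5, (-6)^{2}≡3, (-6)^{4}≡9. Then (-6)^{7} = (-6)^{4+2+1} ≡ 9 × 3 × 5 ≡ 3 (mod 11)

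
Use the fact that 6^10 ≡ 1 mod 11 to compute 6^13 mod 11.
By Fermat: 6^{10} ≡ 1 mod 11. So 6^{13} = 6^{10} · 6^{3} ≡ 6^{3} ≡ 7 mod 11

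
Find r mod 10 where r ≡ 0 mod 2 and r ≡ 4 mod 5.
M = 2 × 5 = 10. M₁ = 5, y₁ ≡ 1 mod 2. M₂ = 2, y₂ ≡ 3 mod 5. r = 0×5×1 + 4×2×3 ≡ 4 mod 10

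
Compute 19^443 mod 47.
Using Fermat: 19^{46} ≡ 1 (mod 47). 443 ≡ 29 (mod 46). So 19^{443} ≡ 19^{29} ≡ 38 (mod 47)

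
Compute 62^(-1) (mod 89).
Since 89 is prime, by Fermat 62^(-1) ≡ 62^{87} ≡ 56 (mod 89). Verify: 62 × 56 = 3472 ≡ 1 (mod 89)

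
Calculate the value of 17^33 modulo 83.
By repeated squaring mod 83: 17^{1}≡17, 17^{2}≡40, 17^{4}≡23, 17^{8}≡31, 17^{16}≡48, 17^{32}≡63. Then 17^{33} = 17^{32+1} ≡ 63 × 17 ≡ 75 mod 83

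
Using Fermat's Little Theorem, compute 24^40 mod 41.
By Fermat's Little Theorem, 24^{40} ≡ 1 (mod 41) since 41 is prime and gcd(24, 41) = 1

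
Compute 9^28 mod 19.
Using Fermat: 9^{18} ≡ 1 mod 19. 28 ≡ 10 mod 18. So 9^{28} ≡ 9^{10} ≡ 9 mod 19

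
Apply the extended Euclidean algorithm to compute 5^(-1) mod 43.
Extended GCD: 5(-17) + 43(2) = 1. So 5^(-1) ≡ -17 ≡ 26 (mod 43). Verify: 5 × 26 = 130 ≡ 1 (mod 43)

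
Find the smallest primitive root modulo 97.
g = 5. Powers: [5, 25, 28, 43, 21, 8, 40, 6, ...] generates all 96 non-zero residues.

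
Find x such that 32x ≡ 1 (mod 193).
Since 193 is prime, by Fermat 32^(-1) ≡ 32^{191} ≡ 187 (mod 193). Verify: 32 × 187 = 5984 ≡ 1 (mod 193)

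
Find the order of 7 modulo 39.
Powers of 7 mod 39: 7^1≡7, 7^2≡10, 7^3≡31, 7^4≡22, 7^5≡37, 7^6≡25, 7^7≡19, 7^8≡16, 7^9≡34, 7^10≡4, 7^11≡28, 7^12≡1. Order = 12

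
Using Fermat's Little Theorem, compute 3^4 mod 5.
By Fermat's Little Theorem, 3^{4} ≡ 1 mod 5 since 5 is prime and gcd(3, 5) = 1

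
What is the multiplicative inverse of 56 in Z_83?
Since 83 is prime, by Fermat 56^(-1) ≡ 56^{81} ≡ 43 (mod 83). Verify: 56 × 43 = 2408 ≡ 1 (mod 83)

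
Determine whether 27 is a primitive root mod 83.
27^{41} ≡ 1 mod 83 and 41 < 82, so ord_83(27) = 41 ≠ 82 and 27 is not a primitive root.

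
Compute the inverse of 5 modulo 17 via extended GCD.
Extended GCD: 5(7) + 17(-2) = 1. So 5^(-1) ≡ 7 (mod 17). Verify: 5 × 7 = 35 ≡ 1 (mod 17)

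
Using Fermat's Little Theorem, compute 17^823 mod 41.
By Fermat: 17^{40} ≡ 1 (mod 41). 823 ≡ 23 (mod 40). So 17^{823} ≡ 17^{23} ≡ 7 (mod 41)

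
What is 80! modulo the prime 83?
(82)! = (80)! × (81) × (82) ≡ -1 mod 83. So (80)! ≡ -1 × [(82)(81)]^(-1) ≡ 41 mod 83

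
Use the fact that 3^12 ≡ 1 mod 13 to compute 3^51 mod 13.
By Fermat: 3^{12} ≡ 1 mod 13. 51 = 4×12 + 3. So 3^{51} ≡ 3^{3} ≡ 1 mod 13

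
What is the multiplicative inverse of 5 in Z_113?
Since 113 is prime, by Fermat 5^(-1) ≡ 5^{111} ≡ 68 (mod 113). Verify: 5 × 68 = 340 ≡ 1 (mod 113)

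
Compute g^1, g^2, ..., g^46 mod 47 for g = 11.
11^1, 11^2, ..., 11^{46} mod 47: [11, 27, 15, 24, 29, 37, 31, 12, 38, 42, 39, 6, 19, 21, 43, 3, 33, 34, 45, 25, 40, 17, 46, 36, 20, 32, 23, 18, 10, 16, 35, 9, 5, 8, 41, 28, 26, 4, 44, 14, 13, 2, 22, 7, 30, 1]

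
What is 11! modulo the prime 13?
(12)! = (11)! × (12) ≡ -1 (mod 13). So (11)! ≡ -1 × (12)^(-1) ≡ (-1)×(-1) = 1 (mod 13)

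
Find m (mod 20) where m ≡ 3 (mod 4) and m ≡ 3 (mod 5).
M = 4 × 5 = 20. M₁ = 5, y₁ ≡ 1 (mod 4). M₂ = 4, y₂ ≡ 4 (mod 5). m = 3×5×1 + 3×4×4 ≡ 3 (mod 20)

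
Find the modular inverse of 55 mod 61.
Since 61 is prime, by Fermat 55^(-1) ≡ 55^{59} ≡ 10 mod 61. Verify: 55 × 10 = 550 ≡ 1 mod 61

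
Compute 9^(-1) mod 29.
Since 29 is prime, by Fermat 9^(-1) ≡ 9^{27} ≡ 13 mod 29. Verify: 9 × 13 = 117 ≡ 1 mod 29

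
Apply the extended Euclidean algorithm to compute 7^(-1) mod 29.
Extended GCD: 7(-4) + 29(1) = 1. So 7^(-1) ≡ -4 ≡ 25 (mod 29). Verify: 7 × 25 = 175 ≡ 1 (mod 29)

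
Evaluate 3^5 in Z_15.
By repeated squaring (mod 15): 3^{1}≡3, 3^{2}≡9, 3^{4}≡6. Then 3^{5} = 3^{4+1} ≡ 6 × 3 ≡ 3 (mod 15)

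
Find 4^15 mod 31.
By repeated squaring mod 31: 4^{1}≡4, 4^{2}≡16, 4^{4}≡8, 4^{8}≡2. Then 4^{15} = 4^{8+4+2+1} ≡ 2 × 8 × 16 × 4 ≡ 1 mod 31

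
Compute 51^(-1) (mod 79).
Since 79 is prime, by Fermat 51^(-1) ≡ 51^{77} ≡ 31 (mod 79). Verify: 51 × 31 = 1581 ≡ 1 (mod 79)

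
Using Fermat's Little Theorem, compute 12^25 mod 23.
By Fermat: 12^{22} ≡ 1 mod 23. So 12^{25} = 12^{22} · 12^{3} ≡ 12^{3} ≡ 3 mod 23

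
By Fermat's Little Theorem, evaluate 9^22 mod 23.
By Fermat's Little Theorem, 9^{22} ≡ 1 mod 23 since 23 is prime and gcd(9, 23) = 1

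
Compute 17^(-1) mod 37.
Since 37 is prime, by Fermat 17^(-1) ≡ 17^{35} ≡ 24 mod 37. Verify: 17 × 24 = 408 ≡ 1 mod 37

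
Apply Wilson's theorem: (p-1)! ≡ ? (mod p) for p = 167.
By Wilson's theorem, (166)! ≡ -1 ≡ 166 mod 167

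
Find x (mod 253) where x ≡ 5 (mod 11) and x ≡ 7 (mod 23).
M = 11 × 23 = 253. M₁ = 23, y₁ ≡ 1 (mod 11). M₂ = 11, y₂ ≡ 21 (mod 23). x = 5×23×1 + 7×11×21 ≡ 214 (mod 253)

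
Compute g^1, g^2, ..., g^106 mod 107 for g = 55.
55^1, 55^2, ..., 55^{106} mod 107: [55, 29, 97, 92, 31, 100, 43, 11, 70, 105, 104, 49, 20, 30, 45, 14, 21, 85, 74, 4, 6, 9, 67, 47, 17, 79, 65, 44, 66, 99, 95, 89, 80, 13, 73, 56, 84, 19, 82, 16, 24, 36, 54, 81, 68, 102, 46, 69, 50, 75, 59, 35, 106, 52, 78, 10, 15, 76, 7, 64, 96, 37, 2, 3, 58, 87, 77, 62, 93, 86, 22, 33, 103, 101, 98, 40, 60, 90, 28, 42, 63, 41, 8, 12, 18, 27, 94, 34, 51, 23, 88, 25, 91, 83, 71, 53, 26, 39, 5, 61, 38, 57, 32, 48, 72, 1]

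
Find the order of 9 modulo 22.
Powers of 9 mod 22: 9^1≡9, 9^2≡15, 9^3≡3, 9^4≡5, 9^5≡1. Order = 5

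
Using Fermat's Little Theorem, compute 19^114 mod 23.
By Fermat: 19^{22} ≡ 1 (mod 23). 114 = 5×22 + 4. So 19^{114} ≡ 19^{4} ≡ 3 (mod 23)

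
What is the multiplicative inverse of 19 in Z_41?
Since 41 is prime, by Fermat 19^(-1) ≡ 19^{39} ≡ 13 (mod 41). Verify: 19 × 13 = 247 ≡ 1 (mod 41)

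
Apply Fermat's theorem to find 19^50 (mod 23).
By Fermat: 19^{22} ≡ 1 (mod 23). 50 = 2×22 + 6. So 19^{50} ≡ 19^{6} ≡ 2 (mod 23)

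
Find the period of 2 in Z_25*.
Powers of 2 mod 25: 2^1≡2, 2^2≡4, 2^3≡8, 2^4≡16, 2^5≡7, 2^6≡14, 2^7≡3, 2^8≡6, 2^9≡12, 2^10≡24, 2^11≡23, 2^12≡21, 2^13≡17, 2^14≡9, 2^15≡18, 2^16≡11, 2^17≡22, 2^18≡19, 2^19≡13, 2^20≡1. So the order of 2 is 20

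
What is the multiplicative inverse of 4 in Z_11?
Since 11 is prime, by Fermat 4^(-1) ≡ 4^{9} ≡ 3 mod 11. Verify: 4 × 3 = 12 ≡ 1 mod 11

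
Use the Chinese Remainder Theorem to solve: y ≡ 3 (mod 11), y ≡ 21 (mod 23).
M = 11 × 23 = 253. M₁ = 23, y₁ ≡ 1 (mod 11). M₂ = 11, y₂ ≡ 21 (mod 23). y = 3×23×1 + 21×11×21 ≡ 113 (mod 253)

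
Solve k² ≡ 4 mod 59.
The square roots of 4 mod 59 are 57 and 2. Verify: 57² = 3249 ≡ 4 mod 59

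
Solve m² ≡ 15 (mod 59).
The square roots of 15 mod 59 are 29 and 30. Verify: 29² = 841 ≡ 15 (mod 59)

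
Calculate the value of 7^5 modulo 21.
By repeated squaring (mod 21): 7^{1}≡7, 7^{2}≡7, 7^{4}≡7. Then 7^{5} = 7^{4+1} ≡ 7 × 7 ≡ 7 (mod 21)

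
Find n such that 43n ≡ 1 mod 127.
Since 127 is prime, by Fermat 43^(-1) ≡ 43^{125} ≡ 65 mod 127. Verify: 43 × 65 = 2795 ≡ 1 mod 127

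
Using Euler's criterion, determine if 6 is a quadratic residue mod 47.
By Euler's criterion: 6^{23} ≡ 1 mod 47. Since this equals 1, 6 is a QR.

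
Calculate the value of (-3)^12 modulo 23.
By repeated squaring (mod 23): (-3)^{1}≡20, (-3)^{2}≡9, (-3)^{4}≡12, (-3)^{8}≡6. Then (-3)^{12} = (-3)^{8+4} ≡ 6 × 12 ≡ 3 (mod 23)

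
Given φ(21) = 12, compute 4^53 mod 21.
By Euler: 4^{12} ≡ 1 mod 21 since gcd(4, 21) = 1. 53 = 4×12 + 5. So 4^{53} ≡ 4^{5} ≡ 16 mod 21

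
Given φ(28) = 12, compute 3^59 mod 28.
By Euler: 3^{12} ≡ 1 mod 28 since gcd(3, 28) = 1. 59 = 4×12 + 11. So 3^{59} ≡ 3^{11} ≡ 19 mod 28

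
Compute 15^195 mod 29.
Using Fermat: 15^{28} ≡ 1 (mod 29). 195 ≡ 27 (mod 28). So 15^{195} ≡ 15^{27} ≡ 2 (mod 29)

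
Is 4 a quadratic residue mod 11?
By Euler's criterion: 4^{5} ≡ 1 mod 11. Since this equals 1, 4 is a QR.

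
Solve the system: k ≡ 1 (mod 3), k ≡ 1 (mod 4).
M = 3 × 4 = 12. M₁ = 4, y₁ ≡ 1 (mod 3). M₂ = 3, y₂ ≡ 3 (mod 4). k = 1×4×1 + 1×3×3 ≡ 1 (mod 12)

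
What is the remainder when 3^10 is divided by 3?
By repeated squaring (mod 3): 3^{1}≡0, 3^{2}≡0, 3^{4}≡0, 3^{8}≡0. Then 3^{10} = 3^{8+2} ≡ 0 × 0 ≡ 0 (mod 3)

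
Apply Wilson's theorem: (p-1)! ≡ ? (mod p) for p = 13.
By Wilson's theorem, (12)! ≡ -1 ≡ 12 (mod 13)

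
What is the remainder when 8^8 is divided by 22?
By repeated squaring (mod 22): 8^{1}≡8, 8^{2}≡20, 8^{4}≡4, 8^{8}≡16. So 8^{8} ≡ 16 (mod 22)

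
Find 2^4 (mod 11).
2^{4} = 16 ≡ 5 (mod 11)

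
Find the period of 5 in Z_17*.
Powers of 5 mod 17: 5^1≡5, 5^2≡8, 5^3≡6, 5^4≡13, 5^5≡14, 5^6≡2, 5^7≡10, 5^8≡16, 5^9≡12, 5^10≡9, 5^11≡11, 5^12≡4, 5^13≡3, 5^14≡15, 5^15≡7, 5^16≡1. ord_17(5) = 16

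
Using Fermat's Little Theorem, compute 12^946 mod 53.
By Fermat: 12^{52} ≡ 1 (mod 53). 946 ≡ 10 (mod 52). So 12^{946} ≡ 12^{10} ≡ 9 (mod 53)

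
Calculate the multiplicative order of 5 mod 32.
Powers of 5 mod 32: 5^1≡5, 5^2≡25, 5^3≡29, 5^4≡17, 5^5≡21, 5^6≡9, 5^7≡13, 5^8≡1. ord_32(5) = 8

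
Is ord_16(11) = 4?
Powers of 11 mod 16: 11^1≡11, 11^2≡9, 11^3≡3, 11^4≡1. First k with 11^k≡1 is k=4. Yes, ord_16(11) = 4.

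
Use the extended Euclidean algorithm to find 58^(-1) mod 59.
Extended GCD: 58(-1) + 59(1) = 1. So 58^(-1) ≡ -1 ≡ 58 (mod 59). Verify: 58 × 58 = 3364 ≡ 1 (mod 59)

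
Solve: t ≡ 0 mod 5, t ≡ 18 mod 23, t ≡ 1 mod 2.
M = 5 × 23 × 2 = 230. M₁ = 46, y₁ ≡ 1 mod 5. M₂ = 10, y₂ ≡ 7 mod 23. M₃ = 115, y₃ ≡ 1 mod 2. t = 0×46×1 + 18×10×7 + 1×115×1 ≡ 225 mod 230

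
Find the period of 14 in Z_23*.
Powers of 14 mod 23: 14^1≡14, 14^2≡12, 14^3≡7, 14^4≡6, 14^5≡15, 14^6≡3, 14^7≡19, 14^8≡13, 14^9≡21, 14^10≡18, 14^11≡22, 14^12≡9, 14^13≡11, 14^14≡16, 14^15≡17, 14^16≡8, 14^17≡20, 14^18≡4, 14^19≡10, 14^20≡2, 14^21≡5, 14^22≡1. ord_23(14) = 22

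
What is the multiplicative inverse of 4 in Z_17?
Since 17 is prime, by Fermat 4^(-1) ≡ 4^{15} ≡ 13 (mod 17). Verify: 4 × 13 = 52 ≡ 1 (mod 17)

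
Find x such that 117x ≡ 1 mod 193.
Since 193 is prime, by Fermat 117^(-1) ≡ 117^{191} ≡ 33 mod 193. Verify: 117 × 33 = 3861 ≡ 1 mod 193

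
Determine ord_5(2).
Powers of 2 mod 5: 2^1≡2, 2^2≡4, 2^3≡3, 2^4≡1. So the order of 2 is 4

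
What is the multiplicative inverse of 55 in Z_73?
Since 73 is prime, by Fermat 55^(-1) ≡ 55^{71} ≡ 4 (mod 73). Verify: 55 × 4 = 220 ≡ 1 (mod 73)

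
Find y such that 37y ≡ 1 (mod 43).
Since 43 is prime, by Fermat 37^(-1) ≡ 37^{41} ≡ 7 (mod 43). Verify: 37 × 7 = 259 ≡ 1 (mod 43)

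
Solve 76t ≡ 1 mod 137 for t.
Since 137 is prime, by Fermat 76^(-1) ≡ 76^{135} ≡ 128 mod 137. Verify: 76 × 128 = 9728 ≡ 1 mod 137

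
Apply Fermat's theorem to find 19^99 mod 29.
By Fermat: 19^{28} ≡ 1 mod 29. 99 = 3×28 + 15. So 19^{99} ≡ 19^{15} ≡ 10 mod 29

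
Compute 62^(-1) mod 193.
Since 193 is prime, by Fermat 62^(-1) ≡ 62^{191} ≡ 165 mod 193. Verify: 62 × 165 = 10230 ≡ 1 mod 193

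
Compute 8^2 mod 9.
8^{2} = 64 ≡ 1 (mod 9)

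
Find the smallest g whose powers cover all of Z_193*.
g = 5. For each prime q|192: 5^{96}≡192, 5^{64}≡84, none ≡ 1, so ord_193(5) = 192 and 5 is a primitive root.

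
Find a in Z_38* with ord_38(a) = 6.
27 has order 6 mod 38 since 27^{6} ≡ 1 mod 38 and no smaller power works.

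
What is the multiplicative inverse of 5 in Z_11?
Since 11 is prime, by Fermat 5^(-1) ≡ 5^{9} ≡ 9 mod 11. Verify: 5 × 9 = 45 ≡ 1 mod 11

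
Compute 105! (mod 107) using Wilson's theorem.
(106)! = (105)! × (106) ≡ -1 (mod 107). So (105)! ≡ -1 × (106)^(-1) ≡ (-1)×(-1) = 1 (mod 107)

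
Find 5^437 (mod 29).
Using Fermat: 5^{28} ≡ 1 (mod 29). 437 ≡ 17 (mod 28). So 5^{437} ≡ 5^{17} ≡ 9 (mod 29)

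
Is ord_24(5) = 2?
Powers of 5 mod 24: 5^1≡5, 5^2≡1. First k with 5^k≡1 is k=2. Yes, ord_24(5) = 2.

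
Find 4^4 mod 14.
4^{4} = 256 ≡ 4 mod 14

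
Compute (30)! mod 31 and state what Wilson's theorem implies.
(30)! mod 31 = 30. Since this equals -1 (mod 31), Wilson confirms 31 is prime.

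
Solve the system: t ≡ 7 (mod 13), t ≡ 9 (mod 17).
M = 13 × 17 = 221. M₁ = 17, y₁ ≡ 10 (mod 13). M₂ = 13, y₂ ≡ 4 (mod 17). t = 7×17×10 + 9×13×4 ≡ 111 (mod 221)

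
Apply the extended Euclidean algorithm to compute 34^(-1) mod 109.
Extended GCD: 34(-16) + 109(5) = 1. So 34^(-1) ≡ -16 ≡ 93 mod 109. Verify: 34 × 93 = 3162 ≡ 1 mod 109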